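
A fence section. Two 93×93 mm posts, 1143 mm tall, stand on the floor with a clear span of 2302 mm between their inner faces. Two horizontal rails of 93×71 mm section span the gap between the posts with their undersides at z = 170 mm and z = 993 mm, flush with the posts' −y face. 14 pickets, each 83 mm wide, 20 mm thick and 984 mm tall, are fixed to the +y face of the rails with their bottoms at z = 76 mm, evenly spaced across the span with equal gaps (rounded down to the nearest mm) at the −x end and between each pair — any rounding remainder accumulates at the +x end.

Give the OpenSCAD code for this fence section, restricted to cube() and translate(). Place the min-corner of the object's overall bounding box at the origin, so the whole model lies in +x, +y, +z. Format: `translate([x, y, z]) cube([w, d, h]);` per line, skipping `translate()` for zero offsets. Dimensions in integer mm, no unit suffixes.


cube([93, 93, 1143]);
translate([2395, 0, 0]) cube([93, 93, 1143]);
translate([93, 0, 170]) cube([2302, 93, 71]);
translate([93, 0, 993]) cube([2302, 93, 71]);
translate([169, 93, 76]) cube([83, 20, 984]);
translate([328, 93, 76]) cube([83, 20, 984]);
translate([487, 93, 76]) cube([83, 20, 984]);
translate([646, 93, 76]) cube([83, 20, 984]);
translate([805, 93, 76]) cube([83, 20, 984]);
translate([964, 93, 76]) cube([83, 20, 984]);
translate([1123, 93, 76]) cube([83, 20, 984]);
translate([1282, 93, 76]) cube([83, 20, 984]);
translate([1441, 93, 76]) cube([83, 20, 984]);
translate([1600, 93, 76]) cube([83, 20, 984]);
translate([1759, 93, 76]) cube([83, 20, 984]);
translate([1918, 93, 76]) cube([83, 20, 984]);
translate([2077, 93, 76]) cube([83, 20, 984]);
translate([2236, 93, 76]) cube([83, 20, 984]);


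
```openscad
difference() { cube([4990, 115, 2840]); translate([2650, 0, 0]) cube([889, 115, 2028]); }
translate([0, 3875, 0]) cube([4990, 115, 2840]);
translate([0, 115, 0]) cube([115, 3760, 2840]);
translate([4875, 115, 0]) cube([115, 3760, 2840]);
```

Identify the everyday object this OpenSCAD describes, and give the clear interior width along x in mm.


A single room. The interior width is 4760 mm.

Four walls enclosing a rectangle with a door in the front wall — a room. Outside width 4990 minus two 115 mm walls gives 4760 mm.


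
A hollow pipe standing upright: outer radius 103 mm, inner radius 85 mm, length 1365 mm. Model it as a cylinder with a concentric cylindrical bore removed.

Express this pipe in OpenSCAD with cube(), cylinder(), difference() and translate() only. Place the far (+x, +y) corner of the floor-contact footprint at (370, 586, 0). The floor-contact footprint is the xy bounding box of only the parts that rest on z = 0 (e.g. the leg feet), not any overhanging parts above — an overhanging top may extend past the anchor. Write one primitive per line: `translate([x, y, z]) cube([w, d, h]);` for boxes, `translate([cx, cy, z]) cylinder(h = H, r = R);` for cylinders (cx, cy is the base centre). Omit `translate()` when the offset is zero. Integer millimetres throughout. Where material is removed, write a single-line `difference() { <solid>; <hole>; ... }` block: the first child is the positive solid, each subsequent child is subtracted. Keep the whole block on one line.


difference() { translate([267, 483, 0]) cylinder(h = 1365, r = 103); translate([267, 483, 0]) cylinder(h = 1365, r = 85); }


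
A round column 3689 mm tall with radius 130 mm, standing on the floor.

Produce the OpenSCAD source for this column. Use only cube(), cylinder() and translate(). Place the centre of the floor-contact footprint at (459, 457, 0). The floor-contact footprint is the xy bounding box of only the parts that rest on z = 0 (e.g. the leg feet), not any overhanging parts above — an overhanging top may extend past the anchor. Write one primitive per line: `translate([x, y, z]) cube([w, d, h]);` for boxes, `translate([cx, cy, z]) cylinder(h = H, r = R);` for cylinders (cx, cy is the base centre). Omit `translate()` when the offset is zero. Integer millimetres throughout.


translate([459, 457, 0]) cylinder(h = 3689, r = 130);


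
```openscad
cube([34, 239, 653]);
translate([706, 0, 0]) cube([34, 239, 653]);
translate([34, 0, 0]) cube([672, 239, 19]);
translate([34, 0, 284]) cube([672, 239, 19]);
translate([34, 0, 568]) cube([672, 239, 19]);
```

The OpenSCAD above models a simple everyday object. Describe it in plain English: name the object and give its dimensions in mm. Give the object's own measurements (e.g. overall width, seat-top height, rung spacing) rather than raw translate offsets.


An open bookshelf. Two side panels, each 34 mm thick, 239 mm deep and 653 mm tall, stand 740 mm apart (outside-to-outside). Between them sit 3 shelves, each 19 mm thick and 239 mm deep, spanning the full gap between the sides. The bottom shelf rests on the floor (its underside at z = 0) and the clear gap between one shelf's top and the next shelf's underside is 265 mm.


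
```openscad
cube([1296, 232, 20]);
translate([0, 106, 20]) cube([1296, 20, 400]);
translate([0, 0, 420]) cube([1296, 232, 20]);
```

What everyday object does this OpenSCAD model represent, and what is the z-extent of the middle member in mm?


An I-beam. The web height is 400 mm.

Two wide flanges with a thin centred web — an I-beam. Overall 440 mm minus two 20 mm flanges gives a web of 440 − 2·20 = 400 mm.


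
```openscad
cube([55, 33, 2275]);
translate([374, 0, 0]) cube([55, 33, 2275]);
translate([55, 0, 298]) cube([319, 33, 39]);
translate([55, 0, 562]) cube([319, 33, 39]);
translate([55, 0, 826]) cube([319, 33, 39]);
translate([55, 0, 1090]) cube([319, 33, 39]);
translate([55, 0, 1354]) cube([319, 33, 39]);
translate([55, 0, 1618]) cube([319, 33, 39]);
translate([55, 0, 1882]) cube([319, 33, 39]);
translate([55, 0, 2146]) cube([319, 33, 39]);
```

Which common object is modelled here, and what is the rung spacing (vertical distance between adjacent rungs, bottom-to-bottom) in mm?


A ladder. The rung spacing is 264 mm.

Two tall 55×33 posts with 8 short bars between them — a ladder. Adjacent rungs sit at z = 298 and z = 562, so the spacing is 562 − 298 = 264 mm.


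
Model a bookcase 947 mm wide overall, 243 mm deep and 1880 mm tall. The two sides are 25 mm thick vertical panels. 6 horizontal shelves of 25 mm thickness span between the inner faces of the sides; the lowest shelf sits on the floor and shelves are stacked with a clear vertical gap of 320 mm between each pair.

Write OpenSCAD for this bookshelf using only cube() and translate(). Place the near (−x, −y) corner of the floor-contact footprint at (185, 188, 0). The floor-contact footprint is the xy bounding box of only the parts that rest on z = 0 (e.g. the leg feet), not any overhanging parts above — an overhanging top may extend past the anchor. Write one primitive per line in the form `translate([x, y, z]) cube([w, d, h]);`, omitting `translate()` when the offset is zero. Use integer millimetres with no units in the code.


translate([185, 188, 0]) cube([25, 243, 1880]);
translate([1107, 188, 0]) cube([25, 243, 1880]);
translate([210, 188, 0]) cube([897, 243, 25]);
translate([210, 188, 345]) cube([897, 243, 25]);
translate([210, 188, 690]) cube([897, 243, 25]);
translate([210, 188, 1035]) cube([897, 243, 25]);
translate([210, 188, 1380]) cube([897, 243, 25]);
translate([210, 188, 1725]) cube([897, 243, 25]);


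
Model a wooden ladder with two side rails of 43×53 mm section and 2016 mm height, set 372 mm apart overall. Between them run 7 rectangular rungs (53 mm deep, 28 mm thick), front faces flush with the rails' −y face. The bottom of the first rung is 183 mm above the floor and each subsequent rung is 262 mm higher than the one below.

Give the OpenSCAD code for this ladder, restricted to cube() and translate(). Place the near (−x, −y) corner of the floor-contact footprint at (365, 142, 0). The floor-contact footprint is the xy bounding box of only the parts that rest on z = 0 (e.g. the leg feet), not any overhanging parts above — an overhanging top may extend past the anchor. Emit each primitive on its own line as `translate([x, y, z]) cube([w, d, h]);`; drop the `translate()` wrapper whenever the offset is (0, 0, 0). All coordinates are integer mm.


// rung span = 372 - 2*43 = 286
// rung[k] z = 183 + k*262
translate([365, 142, 0]) cube([43, 53, 2016]);
translate([694, 142, 0]) cube([43, 53, 2016]);
translate([408, 142, 183]) cube([286, 53, 28]);
translate([408, 142, 445]) cube([286, 53, 28]);
translate([408, 142, 707]) cube([286, 53, 28]);
translate([408, 142, 969]) cube([286, 53, 28]);
translate([408, 142, 1231]) cube([286, 53, 28]);
translate([408, 142, 1493]) cube([286, 53, 28]);
translate([408, 142, 1755]) cube([286, 53, 28]);


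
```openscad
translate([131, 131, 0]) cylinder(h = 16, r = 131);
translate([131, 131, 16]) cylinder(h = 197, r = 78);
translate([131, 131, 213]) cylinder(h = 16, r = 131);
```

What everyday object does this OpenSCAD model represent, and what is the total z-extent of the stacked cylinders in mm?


A spool. The overall height is 229 mm.

Three coaxial cylinders, large–small–large — a spool. Two 16 mm flanges and a 197 mm core give 16 + 197 + 16 = 229 mm.


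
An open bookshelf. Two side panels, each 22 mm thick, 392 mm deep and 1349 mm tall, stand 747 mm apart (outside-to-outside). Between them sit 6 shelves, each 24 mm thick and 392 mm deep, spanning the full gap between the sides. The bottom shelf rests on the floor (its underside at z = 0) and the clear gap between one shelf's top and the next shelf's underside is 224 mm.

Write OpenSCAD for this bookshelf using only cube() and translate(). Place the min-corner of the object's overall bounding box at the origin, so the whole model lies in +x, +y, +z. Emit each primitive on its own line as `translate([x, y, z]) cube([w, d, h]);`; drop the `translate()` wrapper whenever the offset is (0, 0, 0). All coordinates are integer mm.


cube([22, 392, 1349]);
translate([725, 0, 0]) cube([22, 392, 1349]);
translate([22, 0, 0]) cube([703, 392, 24]);
translate([22, 0, 248]) cube([703, 392, 24]);
translate([22, 0, 496]) cube([703, 392, 24]);
translate([22, 0, 744]) cube([703, 392, 24]);
translate([22, 0, 992]) cube([703, 392, 24]);
translate([22, 0, 1240]) cube([703, 392, 24]);


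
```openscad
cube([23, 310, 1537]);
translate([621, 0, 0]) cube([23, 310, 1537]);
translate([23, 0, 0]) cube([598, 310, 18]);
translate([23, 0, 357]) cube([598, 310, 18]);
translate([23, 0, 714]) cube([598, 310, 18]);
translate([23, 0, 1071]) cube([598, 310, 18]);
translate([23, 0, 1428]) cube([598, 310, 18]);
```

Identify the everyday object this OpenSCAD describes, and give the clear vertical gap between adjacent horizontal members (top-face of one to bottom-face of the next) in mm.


A bookshelf. The clear shelf gap is 339 mm.

Two tall side panels with 5 horizontal boards between them — a bookshelf. The first two shelf undersides are at z = 0 and z = 357; with shelf thickness 18, the clear gap is 357 − 0 − 18 = 339 mm.


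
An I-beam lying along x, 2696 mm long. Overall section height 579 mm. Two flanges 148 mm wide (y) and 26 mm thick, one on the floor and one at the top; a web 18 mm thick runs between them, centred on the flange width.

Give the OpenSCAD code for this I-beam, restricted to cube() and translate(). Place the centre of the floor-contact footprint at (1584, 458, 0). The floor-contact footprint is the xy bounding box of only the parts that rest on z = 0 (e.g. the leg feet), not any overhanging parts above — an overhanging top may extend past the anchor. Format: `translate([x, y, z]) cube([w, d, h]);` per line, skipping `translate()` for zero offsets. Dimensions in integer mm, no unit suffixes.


translate([236, 384, 0]) cube([2696, 148, 26]);
translate([236, 449, 26]) cube([2696, 18, 527]);
translate([236, 384, 553]) cube([2696, 148, 26]);


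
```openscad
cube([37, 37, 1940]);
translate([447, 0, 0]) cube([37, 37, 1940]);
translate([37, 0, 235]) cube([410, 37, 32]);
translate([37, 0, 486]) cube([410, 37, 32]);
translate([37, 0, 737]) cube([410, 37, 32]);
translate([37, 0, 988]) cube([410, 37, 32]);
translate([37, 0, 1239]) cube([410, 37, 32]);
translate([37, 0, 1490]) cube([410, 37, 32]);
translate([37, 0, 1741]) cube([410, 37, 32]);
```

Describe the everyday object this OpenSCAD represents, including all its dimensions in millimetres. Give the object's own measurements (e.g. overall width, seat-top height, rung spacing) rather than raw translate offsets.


A straight ladder. Two 37×37 mm vertical rails, 1940 mm tall, stand 484 mm apart (outside-to-outside) with their front faces coplanar on the −y side. 7 rungs, each 37 mm deep and 32 mm tall, span between the inner faces of the rails, front faces flush with the rails. The lowest rung's underside is at z = 235 mm and rungs are spaced 251 mm apart (underside to underside).


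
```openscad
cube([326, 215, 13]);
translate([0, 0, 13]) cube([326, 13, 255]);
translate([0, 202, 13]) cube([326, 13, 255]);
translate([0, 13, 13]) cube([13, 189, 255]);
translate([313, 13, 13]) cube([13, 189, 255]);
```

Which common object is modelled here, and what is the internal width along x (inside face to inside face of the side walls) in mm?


An open box. The internal width is 300 mm.

A 326×215 base slab with four walls standing on it — an open box. The base is 326 mm wide and the walls are 13 mm thick, so the internal width is 326 − 2 × 13 = 300 mm.


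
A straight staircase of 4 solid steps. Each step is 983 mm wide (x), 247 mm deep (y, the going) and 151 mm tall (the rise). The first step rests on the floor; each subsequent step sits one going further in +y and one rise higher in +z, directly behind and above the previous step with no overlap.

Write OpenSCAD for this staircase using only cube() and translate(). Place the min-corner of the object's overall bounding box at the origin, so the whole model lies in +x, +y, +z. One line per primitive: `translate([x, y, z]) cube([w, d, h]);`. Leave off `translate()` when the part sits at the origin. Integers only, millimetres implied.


cube([983, 247, 151]);
translate([0, 247, 151]) cube([983, 247, 151]);
translate([0, 494, 302]) cube([983, 247, 151]);
translate([0, 741, 453]) cube([983, 247, 151]);


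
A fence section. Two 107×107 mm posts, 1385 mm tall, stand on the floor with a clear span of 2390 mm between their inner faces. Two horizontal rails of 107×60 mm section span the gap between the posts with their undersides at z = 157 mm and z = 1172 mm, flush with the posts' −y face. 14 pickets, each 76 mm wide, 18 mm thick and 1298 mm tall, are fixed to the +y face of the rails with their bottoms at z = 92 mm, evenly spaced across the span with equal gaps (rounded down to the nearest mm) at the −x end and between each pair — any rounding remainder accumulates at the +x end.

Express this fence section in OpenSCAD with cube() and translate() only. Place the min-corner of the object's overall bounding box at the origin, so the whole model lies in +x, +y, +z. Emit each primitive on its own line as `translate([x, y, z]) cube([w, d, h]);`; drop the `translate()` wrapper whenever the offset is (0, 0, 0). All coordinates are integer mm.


cube([107, 107, 1385]);
translate([2497, 0, 0]) cube([107, 107, 1385]);
translate([107, 0, 157]) cube([2390, 107, 60]);
translate([107, 0, 1172]) cube([2390, 107, 60]);
translate([195, 107, 92]) cube([76, 18, 1298]);
translate([359, 107, 92]) cube([76, 18, 1298]);
translate([523, 107, 92]) cube([76, 18, 1298]);
translate([687, 107, 92]) cube([76, 18, 1298]);
translate([851, 107, 92]) cube([76, 18, 1298]);
translate([1015, 107, 92]) cube([76, 18, 1298]);
translate([1179, 107, 92]) cube([76, 18, 1298]);
translate([1343, 107, 92]) cube([76, 18, 1298]);
translate([1507, 107, 92]) cube([76, 18, 1298]);
translate([1671, 107, 92]) cube([76, 18, 1298]);
translate([1835, 107, 92]) cube([76, 18, 1298]);
translate([1999, 107, 92]) cube([76, 18, 1298]);
translate([2163, 107, 92]) cube([76, 18, 1298]);
translate([2327, 107, 92]) cube([76, 18, 1298]);


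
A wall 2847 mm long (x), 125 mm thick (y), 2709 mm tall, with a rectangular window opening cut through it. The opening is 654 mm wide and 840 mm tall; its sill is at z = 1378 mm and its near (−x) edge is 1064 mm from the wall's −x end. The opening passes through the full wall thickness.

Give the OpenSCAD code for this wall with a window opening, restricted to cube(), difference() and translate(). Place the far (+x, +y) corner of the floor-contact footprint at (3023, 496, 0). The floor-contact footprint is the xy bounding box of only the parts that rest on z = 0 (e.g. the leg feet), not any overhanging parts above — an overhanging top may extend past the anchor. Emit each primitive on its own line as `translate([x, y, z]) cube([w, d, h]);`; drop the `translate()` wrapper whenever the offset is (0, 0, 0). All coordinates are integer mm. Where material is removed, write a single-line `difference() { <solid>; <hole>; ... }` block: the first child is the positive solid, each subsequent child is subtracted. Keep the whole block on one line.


difference() { translate([176, 371, 0]) cube([2847, 125, 2709]); translate([1240, 371, 1378]) cube([654, 125, 840]); }


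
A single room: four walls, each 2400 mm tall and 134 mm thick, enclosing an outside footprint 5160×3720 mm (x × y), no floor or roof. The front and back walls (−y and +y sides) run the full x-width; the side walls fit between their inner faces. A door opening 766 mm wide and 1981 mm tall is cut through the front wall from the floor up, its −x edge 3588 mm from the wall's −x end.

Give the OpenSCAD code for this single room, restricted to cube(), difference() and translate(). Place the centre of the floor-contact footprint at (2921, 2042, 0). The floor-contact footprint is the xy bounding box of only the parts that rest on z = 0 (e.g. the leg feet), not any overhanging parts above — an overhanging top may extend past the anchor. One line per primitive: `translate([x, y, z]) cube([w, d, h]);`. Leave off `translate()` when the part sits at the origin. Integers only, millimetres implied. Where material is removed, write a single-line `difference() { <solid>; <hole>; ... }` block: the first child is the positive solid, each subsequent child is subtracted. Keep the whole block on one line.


difference() { translate([341, 182, 0]) cube([5160, 134, 2400]); translate([3929, 182, 0]) cube([766, 134, 1981]); }
translate([341, 3768, 0]) cube([5160, 134, 2400]);
translate([341, 316, 0]) cube([134, 3452, 2400]);
translate([5367, 316, 0]) cube([134, 3452, 2400]);


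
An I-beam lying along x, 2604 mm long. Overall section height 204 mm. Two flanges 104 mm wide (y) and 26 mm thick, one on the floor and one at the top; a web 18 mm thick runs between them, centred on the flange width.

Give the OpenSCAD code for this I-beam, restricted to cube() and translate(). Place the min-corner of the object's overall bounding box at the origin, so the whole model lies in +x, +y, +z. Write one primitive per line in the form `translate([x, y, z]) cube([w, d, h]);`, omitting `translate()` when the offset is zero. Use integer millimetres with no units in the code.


cube([2604, 104, 26]);
translate([0, 43, 26]) cube([2604, 18, 152]);
translate([0, 0, 178]) cube([2604, 104, 26]);


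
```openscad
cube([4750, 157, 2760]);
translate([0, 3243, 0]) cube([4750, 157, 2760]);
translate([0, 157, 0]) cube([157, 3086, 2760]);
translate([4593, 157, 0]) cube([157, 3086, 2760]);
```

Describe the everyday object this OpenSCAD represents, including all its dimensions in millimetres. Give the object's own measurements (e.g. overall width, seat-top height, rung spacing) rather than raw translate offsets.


The wall frame of a small rectangular building: four walls, each 2760 mm tall and 157 mm thick, enclosing a footprint 4750 mm (x) by 3400 mm (y) outside-to-outside, with no floor or roof. The front and back walls (the −y and +y sides) span the full width; the two side walls fit between them.


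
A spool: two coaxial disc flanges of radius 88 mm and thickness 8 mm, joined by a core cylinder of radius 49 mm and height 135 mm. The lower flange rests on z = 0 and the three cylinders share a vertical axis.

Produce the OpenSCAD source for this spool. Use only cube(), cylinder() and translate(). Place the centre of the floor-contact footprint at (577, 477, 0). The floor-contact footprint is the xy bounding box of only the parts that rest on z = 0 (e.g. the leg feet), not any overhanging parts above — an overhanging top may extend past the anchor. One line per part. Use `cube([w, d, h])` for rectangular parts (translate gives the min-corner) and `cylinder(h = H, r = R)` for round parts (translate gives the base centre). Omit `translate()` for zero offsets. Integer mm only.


translate([577, 477, 0]) cylinder(h = 8, r = 88);
translate([577, 477, 8]) cylinder(h = 135, r = 49);
translate([577, 477, 143]) cylinder(h = 8, r = 88);


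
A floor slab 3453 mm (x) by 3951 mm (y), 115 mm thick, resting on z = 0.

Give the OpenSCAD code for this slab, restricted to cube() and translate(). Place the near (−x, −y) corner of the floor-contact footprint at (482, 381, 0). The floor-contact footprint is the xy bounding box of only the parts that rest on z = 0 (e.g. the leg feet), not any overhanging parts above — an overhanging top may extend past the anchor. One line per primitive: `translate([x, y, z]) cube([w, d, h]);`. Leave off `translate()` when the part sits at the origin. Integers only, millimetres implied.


translate([482, 381, 0]) cube([3453, 3951, 115]);


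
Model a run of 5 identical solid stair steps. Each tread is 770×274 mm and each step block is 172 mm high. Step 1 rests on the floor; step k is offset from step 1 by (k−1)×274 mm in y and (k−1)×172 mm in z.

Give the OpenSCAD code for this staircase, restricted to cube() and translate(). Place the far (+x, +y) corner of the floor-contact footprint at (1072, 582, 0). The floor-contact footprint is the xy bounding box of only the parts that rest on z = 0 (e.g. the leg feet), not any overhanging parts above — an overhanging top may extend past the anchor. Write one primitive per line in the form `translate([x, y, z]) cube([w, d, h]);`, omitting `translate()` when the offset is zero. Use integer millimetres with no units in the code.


translate([302, 308, 0]) cube([770, 274, 172]);
translate([302, 582, 172]) cube([770, 274, 172]);
translate([302, 856, 344]) cube([770, 274, 172]);
translate([302, 1130, 516]) cube([770, 274, 172]);
translate([302, 1404, 688]) cube([770, 274, 172]);


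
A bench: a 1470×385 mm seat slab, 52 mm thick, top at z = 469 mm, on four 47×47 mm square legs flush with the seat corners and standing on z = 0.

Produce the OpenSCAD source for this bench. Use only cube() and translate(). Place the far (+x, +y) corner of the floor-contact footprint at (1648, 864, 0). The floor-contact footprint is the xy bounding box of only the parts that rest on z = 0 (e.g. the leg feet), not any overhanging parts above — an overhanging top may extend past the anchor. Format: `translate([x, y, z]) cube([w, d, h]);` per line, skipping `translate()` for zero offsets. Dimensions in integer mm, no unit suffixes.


// leg_h = 469 − 52 = 417
translate([178, 479, 417]) cube([1470, 385, 52]);
translate([178, 479, 0]) cube([47, 47, 417]);
translate([178, 817, 0]) cube([47, 47, 417]);
translate([1601, 479, 0]) cube([47, 47, 417]);
translate([1601, 817, 0]) cube([47, 47, 417]);


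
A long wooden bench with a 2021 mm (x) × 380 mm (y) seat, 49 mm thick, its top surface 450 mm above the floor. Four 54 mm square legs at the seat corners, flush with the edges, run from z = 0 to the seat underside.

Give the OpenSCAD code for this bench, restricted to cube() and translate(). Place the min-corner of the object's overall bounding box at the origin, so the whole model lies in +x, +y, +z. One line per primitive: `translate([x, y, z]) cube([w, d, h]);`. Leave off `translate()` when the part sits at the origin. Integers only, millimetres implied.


translate([0, 0, 401]) cube([2021, 380, 49]);
cube([54, 54, 401]);
translate([0, 326, 0]) cube([54, 54, 401]);
translate([1967, 0, 0]) cube([54, 54, 401]);
translate([1967, 326, 0]) cube([54, 54, 401]);


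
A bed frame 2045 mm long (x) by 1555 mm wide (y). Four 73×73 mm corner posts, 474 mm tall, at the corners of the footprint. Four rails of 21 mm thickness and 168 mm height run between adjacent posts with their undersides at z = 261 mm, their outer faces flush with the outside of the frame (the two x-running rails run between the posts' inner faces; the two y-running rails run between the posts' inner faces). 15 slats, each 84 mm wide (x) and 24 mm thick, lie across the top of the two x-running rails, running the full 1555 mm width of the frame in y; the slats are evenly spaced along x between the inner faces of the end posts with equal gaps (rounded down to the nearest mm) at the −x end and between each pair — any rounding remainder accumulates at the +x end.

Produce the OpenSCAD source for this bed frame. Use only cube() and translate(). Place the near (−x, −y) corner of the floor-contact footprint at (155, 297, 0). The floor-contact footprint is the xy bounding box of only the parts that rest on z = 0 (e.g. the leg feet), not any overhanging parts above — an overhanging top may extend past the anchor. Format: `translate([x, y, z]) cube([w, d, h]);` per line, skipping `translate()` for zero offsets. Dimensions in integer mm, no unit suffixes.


// slat z = rail_z + rail_h = 261 + 168 = 429
// slat gap = ⌊(1899 − 15·84) / 16⌋ = 39
translate([155, 297, 0]) cube([73, 73, 474]);
translate([155, 1779, 0]) cube([73, 73, 474]);
translate([2127, 297, 0]) cube([73, 73, 474]);
translate([2127, 1779, 0]) cube([73, 73, 474]);
translate([228, 297, 261]) cube([1899, 21, 168]);
translate([228, 1831, 261]) cube([1899, 21, 168]);
translate([155, 370, 261]) cube([21, 1409, 168]);
translate([2179, 370, 261]) cube([21, 1409, 168]);
translate([267, 297, 429]) cube([84, 1555, 24]);
translate([390, 297, 429]) cube([84, 1555, 24]);
translate([513, 297, 429]) cube([84, 1555, 24]);
translate([636, 297, 429]) cube([84, 1555, 24]);
translate([759, 297, 429]) cube([84, 1555, 24]);
translate([882, 297, 429]) cube([84, 1555, 24]);
translate([1005, 297, 429]) cube([84, 1555, 24]);
translate([1128, 297, 429]) cube([84, 1555, 24]);
translate([1251, 297, 429]) cube([84, 1555, 24]);
translate([1374, 297, 429]) cube([84, 1555, 24]);
translate([1497, 297, 429]) cube([84, 1555, 24]);
translate([1620, 297, 429]) cube([84, 1555, 24]);
translate([1743, 297, 429]) cube([84, 1555, 24]);
translate([1866, 297, 429]) cube([84, 1555, 24]);
translate([1989, 297, 429]) cube([84, 1555, 24]);


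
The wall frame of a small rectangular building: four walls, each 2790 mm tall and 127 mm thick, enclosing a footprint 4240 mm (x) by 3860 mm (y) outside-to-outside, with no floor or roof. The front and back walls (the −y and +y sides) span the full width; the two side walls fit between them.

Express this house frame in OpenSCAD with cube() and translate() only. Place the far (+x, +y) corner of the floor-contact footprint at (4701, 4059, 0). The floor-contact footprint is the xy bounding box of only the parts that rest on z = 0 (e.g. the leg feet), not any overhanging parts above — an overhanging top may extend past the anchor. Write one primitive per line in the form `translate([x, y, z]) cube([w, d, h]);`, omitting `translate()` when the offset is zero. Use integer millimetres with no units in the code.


translate([461, 199, 0]) cube([4240, 127, 2790]);
translate([461, 3932, 0]) cube([4240, 127, 2790]);
translate([461, 326, 0]) cube([127, 3606, 2790]);
translate([4574, 326, 0]) cube([127, 3606, 2790]);


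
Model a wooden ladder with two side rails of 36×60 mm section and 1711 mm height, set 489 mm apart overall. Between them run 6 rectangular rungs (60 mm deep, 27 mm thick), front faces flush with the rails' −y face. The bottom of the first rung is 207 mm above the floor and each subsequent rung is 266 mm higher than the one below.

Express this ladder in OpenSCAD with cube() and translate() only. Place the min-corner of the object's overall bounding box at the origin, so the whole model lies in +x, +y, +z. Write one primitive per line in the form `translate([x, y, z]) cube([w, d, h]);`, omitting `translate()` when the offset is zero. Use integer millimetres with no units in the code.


cube([36, 60, 1711]);
translate([453, 0, 0]) cube([36, 60, 1711]);
translate([36, 0, 207]) cube([417, 60, 27]);
translate([36, 0, 473]) cube([417, 60, 27]);
translate([36, 0, 739]) cube([417, 60, 27]);
translate([36, 0, 1005]) cube([417, 60, 27]);
translate([36, 0, 1271]) cube([417, 60, 27]);
translate([36, 0, 1537]) cube([417, 60, 27]);


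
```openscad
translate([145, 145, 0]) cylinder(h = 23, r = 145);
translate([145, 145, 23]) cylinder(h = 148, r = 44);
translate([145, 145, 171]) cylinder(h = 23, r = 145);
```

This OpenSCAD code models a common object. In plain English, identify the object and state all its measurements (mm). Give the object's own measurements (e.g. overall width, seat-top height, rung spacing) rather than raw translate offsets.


A spool: two coaxial disc flanges of radius 145 mm and thickness 23 mm, joined by a core cylinder of radius 44 mm and height 148 mm. The lower flange rests on z = 0 and the three cylinders share a vertical axis.


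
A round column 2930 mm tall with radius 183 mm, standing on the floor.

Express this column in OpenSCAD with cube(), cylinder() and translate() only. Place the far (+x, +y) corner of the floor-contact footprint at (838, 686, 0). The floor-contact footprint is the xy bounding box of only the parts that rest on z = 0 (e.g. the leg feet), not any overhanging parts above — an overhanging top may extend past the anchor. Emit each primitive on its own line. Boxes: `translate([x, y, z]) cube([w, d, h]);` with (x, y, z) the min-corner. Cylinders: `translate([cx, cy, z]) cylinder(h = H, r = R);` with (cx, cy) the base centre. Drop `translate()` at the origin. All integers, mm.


translate([655, 503, 0]) cylinder(h = 2930, r = 183);


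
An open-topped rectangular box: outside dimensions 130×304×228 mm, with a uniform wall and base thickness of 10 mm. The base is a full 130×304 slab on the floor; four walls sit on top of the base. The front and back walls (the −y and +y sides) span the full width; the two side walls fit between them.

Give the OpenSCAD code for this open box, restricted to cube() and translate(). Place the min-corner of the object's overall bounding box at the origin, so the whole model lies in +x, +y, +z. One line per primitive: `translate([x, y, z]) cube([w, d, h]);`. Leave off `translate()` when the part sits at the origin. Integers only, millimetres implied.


cube([130, 304, 10]);
translate([0, 0, 10]) cube([130, 10, 218]);
translate([0, 294, 10]) cube([130, 10, 218]);
translate([0, 10, 10]) cube([10, 284, 218]);
translate([120, 10, 10]) cube([10, 284, 218]);


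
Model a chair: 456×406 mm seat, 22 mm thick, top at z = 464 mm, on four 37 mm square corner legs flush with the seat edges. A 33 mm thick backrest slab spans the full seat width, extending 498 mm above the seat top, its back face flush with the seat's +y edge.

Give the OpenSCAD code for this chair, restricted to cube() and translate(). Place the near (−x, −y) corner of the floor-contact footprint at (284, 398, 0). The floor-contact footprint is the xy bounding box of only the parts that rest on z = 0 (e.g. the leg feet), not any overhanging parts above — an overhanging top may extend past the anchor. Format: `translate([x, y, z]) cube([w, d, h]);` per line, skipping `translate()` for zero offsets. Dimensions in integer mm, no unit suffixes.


// leg_h = 464 - 22 = 442
translate([284, 398, 442]) cube([456, 406, 22]);
translate([284, 398, 0]) cube([37, 37, 442]);
translate([703, 398, 0]) cube([37, 37, 442]);
translate([284, 767, 0]) cube([37, 37, 442]);
translate([703, 767, 0]) cube([37, 37, 442]);
translate([284, 771, 464]) cube([456, 33, 498]);


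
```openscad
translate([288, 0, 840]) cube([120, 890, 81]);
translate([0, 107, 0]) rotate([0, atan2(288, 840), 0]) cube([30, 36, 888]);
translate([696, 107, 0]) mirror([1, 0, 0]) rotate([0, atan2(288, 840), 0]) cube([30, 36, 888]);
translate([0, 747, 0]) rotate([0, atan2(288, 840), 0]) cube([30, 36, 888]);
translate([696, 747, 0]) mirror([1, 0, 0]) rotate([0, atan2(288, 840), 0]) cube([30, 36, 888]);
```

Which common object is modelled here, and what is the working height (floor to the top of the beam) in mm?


A sawhorse. The overall height is 921 mm.

A beam across two mirrored pairs of raked legs — a sawhorse. The beam's underside is at z = 840 (matching the legs' vertical rise in atan2(288, 840)) and the beam is 81 mm tall, so its top is at 840 + 81 = 921 mm. The raked legs top out at the beam's underside, so that is the highest point.


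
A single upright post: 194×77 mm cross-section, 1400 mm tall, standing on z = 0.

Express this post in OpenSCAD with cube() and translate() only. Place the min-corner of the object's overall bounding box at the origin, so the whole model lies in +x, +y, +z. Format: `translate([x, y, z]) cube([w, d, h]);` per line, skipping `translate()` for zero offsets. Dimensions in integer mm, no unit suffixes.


cube([194, 77, 1400]);


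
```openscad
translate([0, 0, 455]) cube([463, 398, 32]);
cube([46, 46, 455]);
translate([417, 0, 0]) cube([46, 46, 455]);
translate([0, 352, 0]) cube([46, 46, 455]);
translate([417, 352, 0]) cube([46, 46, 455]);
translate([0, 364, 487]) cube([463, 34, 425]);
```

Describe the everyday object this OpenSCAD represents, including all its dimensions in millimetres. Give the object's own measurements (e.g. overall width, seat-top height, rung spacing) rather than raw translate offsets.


A chair. The seat is a 463×398×32 mm slab with its top at z = 487 mm, on four 46×46 mm corner legs (flush with the seat edges, standing on z = 0). A flat backrest 34 mm thick, 425 mm tall, spans the full seat width and rises from the seat top along its +y edge, rear face flush with the rear of the seat.


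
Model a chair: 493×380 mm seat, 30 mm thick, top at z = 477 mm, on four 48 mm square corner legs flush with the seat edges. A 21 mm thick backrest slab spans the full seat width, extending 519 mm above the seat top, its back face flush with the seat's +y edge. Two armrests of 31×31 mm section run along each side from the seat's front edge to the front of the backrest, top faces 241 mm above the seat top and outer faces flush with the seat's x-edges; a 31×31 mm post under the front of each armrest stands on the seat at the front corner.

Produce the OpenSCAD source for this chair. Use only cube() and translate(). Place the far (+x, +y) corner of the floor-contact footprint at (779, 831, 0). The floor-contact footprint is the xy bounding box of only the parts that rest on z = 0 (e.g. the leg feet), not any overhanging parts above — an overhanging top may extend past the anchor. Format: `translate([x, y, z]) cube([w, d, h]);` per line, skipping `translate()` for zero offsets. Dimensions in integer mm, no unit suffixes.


// leg_h = 477 - 30 = 447
// arm post h = 241 - 31 = 210
translate([286, 451, 447]) cube([493, 380, 30]);
translate([286, 451, 0]) cube([48, 48, 447]);
translate([731, 451, 0]) cube([48, 48, 447]);
translate([286, 783, 0]) cube([48, 48, 447]);
translate([731, 783, 0]) cube([48, 48, 447]);
translate([286, 810, 477]) cube([493, 21, 519]);
translate([286, 451, 687]) cube([31, 359, 31]);
translate([748, 451, 687]) cube([31, 359, 31]);
translate([286, 451, 477]) cube([31, 31, 210]);
translate([748, 451, 477]) cube([31, 31, 210]);


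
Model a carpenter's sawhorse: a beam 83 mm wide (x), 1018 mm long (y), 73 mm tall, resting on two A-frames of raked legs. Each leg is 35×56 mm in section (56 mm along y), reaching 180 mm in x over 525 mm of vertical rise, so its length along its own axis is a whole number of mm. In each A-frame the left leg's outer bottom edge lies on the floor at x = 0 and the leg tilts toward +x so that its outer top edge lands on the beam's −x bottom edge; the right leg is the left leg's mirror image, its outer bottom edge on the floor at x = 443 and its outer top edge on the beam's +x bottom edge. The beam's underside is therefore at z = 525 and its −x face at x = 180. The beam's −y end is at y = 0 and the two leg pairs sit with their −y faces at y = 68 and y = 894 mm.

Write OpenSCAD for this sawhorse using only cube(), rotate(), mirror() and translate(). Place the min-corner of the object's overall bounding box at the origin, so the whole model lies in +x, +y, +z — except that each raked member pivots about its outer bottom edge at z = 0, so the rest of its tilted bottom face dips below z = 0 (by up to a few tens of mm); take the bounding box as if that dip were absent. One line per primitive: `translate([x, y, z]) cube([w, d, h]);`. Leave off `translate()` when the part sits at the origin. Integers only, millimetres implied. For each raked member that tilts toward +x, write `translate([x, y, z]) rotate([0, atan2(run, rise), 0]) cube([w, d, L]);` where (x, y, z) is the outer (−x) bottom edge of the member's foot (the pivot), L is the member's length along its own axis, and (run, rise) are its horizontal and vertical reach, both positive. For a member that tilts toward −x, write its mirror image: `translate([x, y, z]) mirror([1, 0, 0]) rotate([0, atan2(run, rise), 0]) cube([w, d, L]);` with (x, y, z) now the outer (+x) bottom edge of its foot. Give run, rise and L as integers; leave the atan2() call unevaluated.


translate([180, 0, 525]) cube([83, 1018, 73]);
translate([0, 68, 0]) rotate([0, atan2(180, 525), 0]) cube([35, 56, 555]);
translate([443, 68, 0]) mirror([1, 0, 0]) rotate([0, atan2(180, 525), 0]) cube([35, 56, 555]);
translate([0, 894, 0]) rotate([0, atan2(180, 525), 0]) cube([35, 56, 555]);
translate([443, 894, 0]) mirror([1, 0, 0]) rotate([0, atan2(180, 525), 0]) cube([35, 56, 555]);


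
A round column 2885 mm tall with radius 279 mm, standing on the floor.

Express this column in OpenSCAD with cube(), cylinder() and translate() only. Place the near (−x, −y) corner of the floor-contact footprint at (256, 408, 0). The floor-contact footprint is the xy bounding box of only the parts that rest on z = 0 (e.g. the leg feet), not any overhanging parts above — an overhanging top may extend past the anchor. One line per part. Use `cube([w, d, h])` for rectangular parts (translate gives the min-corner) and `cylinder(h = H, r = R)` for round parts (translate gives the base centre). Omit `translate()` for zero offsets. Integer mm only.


translate([535, 687, 0]) cylinder(h = 2885, r = 279);


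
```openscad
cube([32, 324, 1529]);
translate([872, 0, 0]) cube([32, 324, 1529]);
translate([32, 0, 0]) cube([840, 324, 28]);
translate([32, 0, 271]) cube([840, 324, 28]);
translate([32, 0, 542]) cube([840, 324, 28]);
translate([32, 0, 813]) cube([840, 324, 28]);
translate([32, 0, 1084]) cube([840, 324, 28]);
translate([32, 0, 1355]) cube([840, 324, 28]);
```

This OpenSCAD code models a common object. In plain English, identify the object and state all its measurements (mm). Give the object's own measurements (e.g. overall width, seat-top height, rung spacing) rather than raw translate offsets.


An open bookshelf. Two side panels, each 32 mm thick, 324 mm deep and 1529 mm tall, stand 904 mm apart (outside-to-outside). Between them sit 6 shelves, each 28 mm thick and 324 mm deep, spanning the full gap between the sides. The bottom shelf rests on the floor (its underside at z = 0) and the clear gap between one shelf's top and the next shelf's underside is 243 mm.


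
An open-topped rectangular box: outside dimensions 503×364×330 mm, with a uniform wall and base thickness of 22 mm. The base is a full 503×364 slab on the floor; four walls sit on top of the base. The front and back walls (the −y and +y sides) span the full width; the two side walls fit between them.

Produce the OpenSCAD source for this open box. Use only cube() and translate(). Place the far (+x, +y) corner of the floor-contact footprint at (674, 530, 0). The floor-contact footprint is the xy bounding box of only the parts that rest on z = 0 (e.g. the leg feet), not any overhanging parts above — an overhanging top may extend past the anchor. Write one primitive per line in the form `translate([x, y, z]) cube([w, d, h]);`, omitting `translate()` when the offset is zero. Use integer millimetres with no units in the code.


translate([171, 166, 0]) cube([503, 364, 22]);
translate([171, 166, 22]) cube([503, 22, 308]);
translate([171, 508, 22]) cube([503, 22, 308]);
translate([171, 188, 22]) cube([22, 320, 308]);
translate([652, 188, 22]) cube([22, 320, 308]);
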